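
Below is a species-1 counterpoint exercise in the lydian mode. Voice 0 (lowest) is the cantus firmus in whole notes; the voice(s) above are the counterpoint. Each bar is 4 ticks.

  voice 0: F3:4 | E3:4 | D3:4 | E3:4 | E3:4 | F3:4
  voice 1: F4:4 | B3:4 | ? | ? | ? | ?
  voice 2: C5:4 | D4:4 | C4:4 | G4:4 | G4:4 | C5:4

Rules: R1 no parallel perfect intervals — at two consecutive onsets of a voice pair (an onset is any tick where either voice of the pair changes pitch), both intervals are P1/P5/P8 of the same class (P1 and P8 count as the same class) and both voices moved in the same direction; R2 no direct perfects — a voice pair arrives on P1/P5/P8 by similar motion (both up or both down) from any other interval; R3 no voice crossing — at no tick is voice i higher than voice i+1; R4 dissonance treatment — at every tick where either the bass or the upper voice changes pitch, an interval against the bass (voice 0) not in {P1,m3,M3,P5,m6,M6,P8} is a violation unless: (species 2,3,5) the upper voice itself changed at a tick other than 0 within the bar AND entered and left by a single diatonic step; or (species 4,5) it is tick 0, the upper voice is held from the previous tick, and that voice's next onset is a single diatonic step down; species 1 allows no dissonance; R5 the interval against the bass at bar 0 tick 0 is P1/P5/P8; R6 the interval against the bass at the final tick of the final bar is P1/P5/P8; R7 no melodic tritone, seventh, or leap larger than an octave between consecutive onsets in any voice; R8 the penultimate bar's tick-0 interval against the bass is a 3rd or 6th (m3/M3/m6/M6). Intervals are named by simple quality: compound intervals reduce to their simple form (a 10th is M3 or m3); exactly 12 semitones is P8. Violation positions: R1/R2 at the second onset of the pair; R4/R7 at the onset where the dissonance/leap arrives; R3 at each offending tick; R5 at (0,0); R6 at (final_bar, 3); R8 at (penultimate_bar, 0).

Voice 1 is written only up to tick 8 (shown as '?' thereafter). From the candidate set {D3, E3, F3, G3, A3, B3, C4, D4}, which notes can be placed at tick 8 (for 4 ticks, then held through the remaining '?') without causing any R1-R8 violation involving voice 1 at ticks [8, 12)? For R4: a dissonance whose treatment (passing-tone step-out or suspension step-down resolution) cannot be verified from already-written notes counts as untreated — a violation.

D3: violates R2
E3: violates R4
F3: violates R2,R7
G3: violates R4
A3: violates R1
B3: legal
C4: violates R4
D4: violates R3

{B3}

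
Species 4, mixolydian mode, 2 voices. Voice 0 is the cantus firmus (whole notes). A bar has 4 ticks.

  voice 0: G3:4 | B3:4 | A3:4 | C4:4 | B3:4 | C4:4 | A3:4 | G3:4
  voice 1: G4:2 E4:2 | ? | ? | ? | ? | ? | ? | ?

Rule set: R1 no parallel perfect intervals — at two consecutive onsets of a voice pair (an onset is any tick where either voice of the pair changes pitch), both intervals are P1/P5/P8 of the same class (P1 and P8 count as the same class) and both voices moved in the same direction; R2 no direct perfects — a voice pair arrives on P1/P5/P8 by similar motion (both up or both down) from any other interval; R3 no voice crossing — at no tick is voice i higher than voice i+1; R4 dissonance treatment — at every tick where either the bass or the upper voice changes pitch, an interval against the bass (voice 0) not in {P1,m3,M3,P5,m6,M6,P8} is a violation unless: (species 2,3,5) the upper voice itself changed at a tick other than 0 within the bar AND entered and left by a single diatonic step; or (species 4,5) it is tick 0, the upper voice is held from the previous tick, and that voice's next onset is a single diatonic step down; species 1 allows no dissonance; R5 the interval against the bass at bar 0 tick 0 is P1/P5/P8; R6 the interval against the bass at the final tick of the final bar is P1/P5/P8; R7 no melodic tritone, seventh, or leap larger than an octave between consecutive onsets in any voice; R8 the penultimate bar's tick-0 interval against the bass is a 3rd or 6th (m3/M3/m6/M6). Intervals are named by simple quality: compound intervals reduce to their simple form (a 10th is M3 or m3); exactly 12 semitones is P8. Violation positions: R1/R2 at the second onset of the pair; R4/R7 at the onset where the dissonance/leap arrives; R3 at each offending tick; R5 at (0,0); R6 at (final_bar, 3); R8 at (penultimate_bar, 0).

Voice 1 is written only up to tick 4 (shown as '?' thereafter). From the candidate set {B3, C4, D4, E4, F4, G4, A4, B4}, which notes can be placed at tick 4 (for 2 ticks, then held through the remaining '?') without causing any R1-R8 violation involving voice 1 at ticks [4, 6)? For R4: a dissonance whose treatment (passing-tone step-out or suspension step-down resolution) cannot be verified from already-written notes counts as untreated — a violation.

B3: legal
C4: violates R4
D4: legal
E4: violates R4
F4: violates R4
G4: legal
A4: violates R4
B4: violates R2

{B3, D4, G4}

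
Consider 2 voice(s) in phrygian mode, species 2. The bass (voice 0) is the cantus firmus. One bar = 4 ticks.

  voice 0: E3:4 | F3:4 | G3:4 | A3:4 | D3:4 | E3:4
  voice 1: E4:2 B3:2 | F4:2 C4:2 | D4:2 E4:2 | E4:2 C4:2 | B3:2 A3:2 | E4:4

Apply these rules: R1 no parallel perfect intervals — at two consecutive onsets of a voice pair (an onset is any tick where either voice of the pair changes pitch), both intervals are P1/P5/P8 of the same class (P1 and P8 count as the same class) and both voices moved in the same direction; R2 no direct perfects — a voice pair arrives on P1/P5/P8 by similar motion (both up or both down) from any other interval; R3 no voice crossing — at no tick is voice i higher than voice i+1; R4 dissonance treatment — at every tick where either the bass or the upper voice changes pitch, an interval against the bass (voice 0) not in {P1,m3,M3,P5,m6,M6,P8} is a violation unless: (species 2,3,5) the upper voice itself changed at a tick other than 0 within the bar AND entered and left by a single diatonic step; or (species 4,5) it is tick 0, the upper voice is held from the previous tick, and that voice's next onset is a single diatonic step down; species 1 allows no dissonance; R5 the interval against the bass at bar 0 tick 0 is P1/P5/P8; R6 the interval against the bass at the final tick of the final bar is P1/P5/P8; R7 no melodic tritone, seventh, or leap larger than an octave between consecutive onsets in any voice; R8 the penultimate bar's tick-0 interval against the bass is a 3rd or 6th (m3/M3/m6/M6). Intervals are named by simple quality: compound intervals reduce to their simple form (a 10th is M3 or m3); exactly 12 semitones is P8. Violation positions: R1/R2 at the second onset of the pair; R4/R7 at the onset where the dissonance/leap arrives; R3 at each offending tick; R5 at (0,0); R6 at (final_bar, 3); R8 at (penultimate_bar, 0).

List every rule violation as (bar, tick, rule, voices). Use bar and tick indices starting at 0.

bar 0: v0=E3 v1=E4 downbeat P8
bar 1: v0=F3 v1=F4 downbeat P8
bar 2: v0=G3 v1=D4 downbeat P5
bar 3: v0=A3 v1=E4 downbeat P5
bar 4: v0=D3 v1=B3 downbeat M6
bar 5: v0=E3 v1=E4 downbeat P8
  -> R2 @ bar 1 tick 0 v(0, 1): E3/B3 P5 -> F3/F4 P8 similar
  -> R7 @ bar 1 tick 0 v(1,): B3->F4 leap 6st
  -> R1 @ bar 2 tick 0 v(0, 1): F3/C4 P5 -> G3/D4 P5 similar
  -> R2 @ bar 5 tick 0 v(0, 1): D3/A3 P5 -> E3/E4 P8 similar

(1, 0, R2, (0, 1))
(1, 0, R7, (1,))
(2, 0, R1, (0, 1))
(5, 0, R2, (0, 1))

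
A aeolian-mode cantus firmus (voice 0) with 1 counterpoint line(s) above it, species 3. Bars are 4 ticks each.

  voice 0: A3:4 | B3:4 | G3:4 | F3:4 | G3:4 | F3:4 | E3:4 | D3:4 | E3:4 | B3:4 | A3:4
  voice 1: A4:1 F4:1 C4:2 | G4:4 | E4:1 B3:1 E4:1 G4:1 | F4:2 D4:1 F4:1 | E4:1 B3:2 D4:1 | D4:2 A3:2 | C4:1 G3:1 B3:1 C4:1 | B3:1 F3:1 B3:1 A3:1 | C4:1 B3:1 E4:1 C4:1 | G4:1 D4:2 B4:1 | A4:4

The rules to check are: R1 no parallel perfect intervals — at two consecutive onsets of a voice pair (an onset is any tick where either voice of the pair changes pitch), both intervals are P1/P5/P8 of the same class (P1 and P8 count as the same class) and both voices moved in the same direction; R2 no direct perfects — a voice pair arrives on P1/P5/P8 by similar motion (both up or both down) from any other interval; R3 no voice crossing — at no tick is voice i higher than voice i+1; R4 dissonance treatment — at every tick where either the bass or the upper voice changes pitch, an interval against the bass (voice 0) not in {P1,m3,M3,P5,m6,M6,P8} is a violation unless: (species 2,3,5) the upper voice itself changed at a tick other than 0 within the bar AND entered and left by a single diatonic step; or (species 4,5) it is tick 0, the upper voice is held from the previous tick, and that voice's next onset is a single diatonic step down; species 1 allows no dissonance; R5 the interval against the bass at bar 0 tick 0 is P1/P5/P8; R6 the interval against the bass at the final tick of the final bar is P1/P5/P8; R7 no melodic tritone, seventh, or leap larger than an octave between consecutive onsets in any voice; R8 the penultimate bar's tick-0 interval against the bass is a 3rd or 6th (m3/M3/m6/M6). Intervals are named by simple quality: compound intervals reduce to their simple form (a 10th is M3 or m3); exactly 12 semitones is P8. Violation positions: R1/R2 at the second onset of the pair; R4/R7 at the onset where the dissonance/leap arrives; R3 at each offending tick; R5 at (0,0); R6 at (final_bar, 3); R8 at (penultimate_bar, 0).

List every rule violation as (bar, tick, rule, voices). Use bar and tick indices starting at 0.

bar 0: v0=A3 v1=A4 downbeat P8
bar 1: v0=B3 v1=G4 downbeat m6
bar 2: v0=G3 v1=E4 downbeat M6
bar 3: v0=F3 v1=F4 downbeat P8
bar 4: v0=G3 v1=E4 downbeat M6
bar 5: v0=F3 v1=D4 downbeat M6
bar 6: v0=E3 v1=C4 downbeat m6
bar 7: v0=D3 v1=B3 downbeat M6
bar 8: v0=E3 v1=C4 downbeat m6
bar 9: v0=B3 v1=G4 downbeat m6
bar 10: v0=A3 v1=A4 downbeat P8
  -> R1 @ bar 3 tick 0 v(0, 1): G3/G4 P8 -> F3/F4 P8 similar
  -> R7 @ bar 7 tick 1 v(1,): B3->F3 leap 6st
  -> R7 @ bar 7 tick 2 v(1,): F3->B3 leap 6st
  -> R1 @ bar 10 tick 0 v(0, 1): B3/B4 P8 -> A3/A4 P8 similar

(3, 0, R1, (0, 1))
(7, 1, R7, (1,))
(7, 2, R7, (1,))
(10, 0, R1, (0, 1))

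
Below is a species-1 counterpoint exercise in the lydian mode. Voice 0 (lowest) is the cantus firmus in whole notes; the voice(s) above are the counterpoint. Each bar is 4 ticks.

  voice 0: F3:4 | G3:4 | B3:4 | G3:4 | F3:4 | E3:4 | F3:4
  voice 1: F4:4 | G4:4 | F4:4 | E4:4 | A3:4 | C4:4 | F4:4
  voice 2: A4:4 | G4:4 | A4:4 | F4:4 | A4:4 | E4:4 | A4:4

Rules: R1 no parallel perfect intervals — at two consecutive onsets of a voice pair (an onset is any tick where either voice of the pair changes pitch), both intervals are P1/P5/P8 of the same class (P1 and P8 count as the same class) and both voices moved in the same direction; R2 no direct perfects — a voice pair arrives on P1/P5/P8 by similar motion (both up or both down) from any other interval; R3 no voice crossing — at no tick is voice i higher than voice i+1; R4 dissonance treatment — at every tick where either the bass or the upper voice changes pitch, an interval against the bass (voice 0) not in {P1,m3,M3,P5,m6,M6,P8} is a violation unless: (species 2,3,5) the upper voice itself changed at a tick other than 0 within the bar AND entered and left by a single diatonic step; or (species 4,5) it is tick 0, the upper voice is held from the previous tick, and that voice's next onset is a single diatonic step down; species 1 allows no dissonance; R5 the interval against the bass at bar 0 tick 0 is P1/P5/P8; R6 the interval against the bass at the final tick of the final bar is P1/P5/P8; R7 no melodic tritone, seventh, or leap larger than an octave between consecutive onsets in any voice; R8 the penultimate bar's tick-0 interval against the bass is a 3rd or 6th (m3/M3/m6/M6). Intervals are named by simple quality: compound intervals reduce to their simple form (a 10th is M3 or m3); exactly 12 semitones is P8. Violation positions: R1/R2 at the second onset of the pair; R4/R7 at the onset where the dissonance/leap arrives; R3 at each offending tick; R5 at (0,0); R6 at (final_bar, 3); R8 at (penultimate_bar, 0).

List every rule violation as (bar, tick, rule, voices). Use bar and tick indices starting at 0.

(0, 0, R5, (0, 2))
(1, 0, R1, (0, 1))
(2, 0, R4, (0, 1))
(2, 0, R4, (0, 2))
(3, 0, R4, (0, 2))
(5, 0, R2, (0, 2))
(5, 0, R8, (0, 2))
(6, 0, R2, (0, 1))
(6, 3, R6, (0, 2))

bar 0: v0=F3 v1=F4 v2=A4 downbeat M3
bar 1: v0=G3 v1=G4 v2=G4 downbeat P8
bar 2: v0=B3 v1=F4 v2=A4 downbeat m7
bar 3: v0=G3 v1=E4 v2=F4 downbeat m7
bar 4: v0=F3 v1=A3 v2=A4 downbeat M3
bar 5: v0=E3 v1=C4 v2=E4 downbeat P8
bar 6: v0=F3 v1=F4 v2=A4 downbeat M3
  -> R5 @ bar 0 tick 0 v(0, 2): opens on M3
  -> R1 @ bar 1 tick 0 v(0, 1): F3/F4 P8 -> G3/G4 P8 similar
  -> R4 @ bar 2 tick 0 v(0, 1): B3/F4 TT untreated
  -> R4 @ bar 2 tick 0 v(0, 2): B3/A4 m7 untreated
  -> R4 @ bar 3 tick 0 v(0, 2): G3/F4 m7 untreated
  -> R2 @ bar 5 tick 0 v(0, 2): F3/A4 M3 -> E3/E4 P8 similar
  -> R8 @ bar 5 tick 0 v(0, 2): penult P8 not 3rd/6th
  -> R2 @ bar 6 tick 0 v(0, 1): E3/C4 m6 -> F3/F4 P8 similar
  -> R6 @ bar 6 tick 3 v(0, 2): closes on M3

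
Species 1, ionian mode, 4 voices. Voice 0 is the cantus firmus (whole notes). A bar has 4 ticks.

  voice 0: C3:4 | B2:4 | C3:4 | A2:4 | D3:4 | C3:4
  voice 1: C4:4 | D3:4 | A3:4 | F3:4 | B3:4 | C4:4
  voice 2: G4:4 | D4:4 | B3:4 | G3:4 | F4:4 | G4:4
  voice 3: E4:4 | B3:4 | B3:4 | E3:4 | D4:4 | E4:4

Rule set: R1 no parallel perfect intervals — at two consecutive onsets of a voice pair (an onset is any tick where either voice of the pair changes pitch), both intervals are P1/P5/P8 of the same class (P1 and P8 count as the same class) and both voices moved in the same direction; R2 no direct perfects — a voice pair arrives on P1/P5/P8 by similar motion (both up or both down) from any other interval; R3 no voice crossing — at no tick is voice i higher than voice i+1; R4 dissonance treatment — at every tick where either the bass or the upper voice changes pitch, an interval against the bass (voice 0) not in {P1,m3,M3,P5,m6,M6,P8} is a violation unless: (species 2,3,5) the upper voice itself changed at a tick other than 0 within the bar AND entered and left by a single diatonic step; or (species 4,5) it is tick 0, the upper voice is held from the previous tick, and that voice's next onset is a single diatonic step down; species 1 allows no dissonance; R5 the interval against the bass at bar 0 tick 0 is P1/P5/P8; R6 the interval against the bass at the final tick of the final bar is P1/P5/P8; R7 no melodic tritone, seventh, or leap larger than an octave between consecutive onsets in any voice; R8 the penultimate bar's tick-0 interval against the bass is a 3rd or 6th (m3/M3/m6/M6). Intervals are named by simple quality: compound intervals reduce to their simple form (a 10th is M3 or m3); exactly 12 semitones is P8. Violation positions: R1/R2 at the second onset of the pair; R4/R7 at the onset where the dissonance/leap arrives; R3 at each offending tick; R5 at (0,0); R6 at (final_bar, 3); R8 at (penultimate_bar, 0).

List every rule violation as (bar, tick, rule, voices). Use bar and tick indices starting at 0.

bar 0: v0=C3 v1=C4 v2=G4 v3=E4 downbeat M3
bar 1: v0=B2 v1=D3 v2=D4 v3=B3 downbeat P8
bar 2: v0=C3 v1=A3 v2=B3 v3=B3 downbeat M7
bar 3: v0=A2 v1=F3 v2=G3 v3=E3 downbeat P5
bar 4: v0=D3 v1=B3 v2=F4 v3=D4 downbeat P8
bar 5: v0=C3 v1=C4 v2=G4 v3=E4 downbeat M3
  -> R3 @ bar 0 tick 0 v(2, 3): G4 above E4
  -> R5 @ bar 0 tick 0 v(0, 3): opens on M3
  -> R3 @ bar 0 tick 1 v(2, 3): G4 above E4
  -> R3 @ bar 0 tick 2 v(2, 3): G4 above E4
  -> R3 @ bar 0 tick 3 v(2, 3): G4 above E4
  -> R2 @ bar 1 tick 0 v(0, 3): C3/E4 M3 -> B2/B3 P8 similar
  -> R2 @ bar 1 tick 0 v(1, 2): C4/G4 P5 -> D3/D4 P8 similar
  -> R3 @ bar 1 tick 0 v(2, 3): D4 above B3
  -> R7 @ bar 1 tick 0 v(1,): C4->D3 leap 10st
  -> R3 @ bar 1 tick 1 v(2, 3): D4 above B3
  -> R3 @ bar 1 tick 2 v(2, 3): D4 above B3
  -> R3 @ bar 1 tick 3 v(2, 3): D4 above B3
  -> R4 @ bar 2 tick 0 v(0, 2): C3/B3 M7 untreated
  -> R4 @ bar 2 tick 0 v(0, 3): C3/B3 M7 untreated
  -> R2 @ bar 3 tick 0 v(0, 3): C3/B3 M7 -> A2/E3 P5 similar
  -> R3 @ bar 3 tick 0 v(2, 3): G3 above E3
  -> R4 @ bar 3 tick 0 v(0, 2): A2/G3 m7 untreated
  -> R3 @ bar 3 tick 1 v(2, 3): G3 above E3
  -> R3 @ bar 3 tick 2 v(2, 3): G3 above E3
  -> R3 @ bar 3 tick 3 v(2, 3): G3 above E3
  -> R2 @ bar 4 tick 0 v(0, 3): A2/E3 P5 -> D3/D4 P8 similar
  -> R3 @ bar 4 tick 0 v(2, 3): F4 above D4
  -> R7 @ bar 4 tick 0 v(1,): F3->B3 leap 6st
  -> R7 @ bar 4 tick 0 v(2,): G3->F4 leap 10st
  -> R7 @ bar 4 tick 0 v(3,): E3->D4 leap 10st
  -> R8 @ bar 4 tick 0 v(0, 3): penult P8 not 3rd/6th
  -> R3 @ bar 4 tick 1 v(2, 3): F4 above D4
  -> R3 @ bar 4 tick 2 v(2, 3): F4 above D4
  -> R3 @ bar 4 tick 3 v(2, 3): F4 above D4
  -> R2 @ bar 5 tick 0 v(1, 2): B3/F4 TT -> C4/G4 P5 similar
  -> R3 @ bar 5 tick 0 v(2, 3): G4 above E4
  -> R3 @ bar 5 tick 1 v(2, 3): G4 above E4
  -> R3 @ bar 5 tick 2 v(2, 3): G4 above E4
  -> R3 @ bar 5 tick 3 v(2, 3): G4 above E4
  -> R6 @ bar 5 tick 3 v(0, 3): closes on M3

(0, 0, R3, (2, 3))
(0, 0, R5, (0, 3))
(0, 1, R3, (2, 3))
(0, 2, R3, (2, 3))
(0, 3, R3, (2, 3))
(1, 0, R2, (0, 3))
(1, 0, R2, (1, 2))
(1, 0, R3, (2, 3))
(1, 0, R7, (1,))
(1, 1, R3, (2, 3))
(1, 2, R3, (2, 3))
(1, 3, R3, (2, 3))
(2, 0, R4, (0, 2))
(2, 0, R4, (0, 3))
(3, 0, R2, (0, 3))
(3, 0, R3, (2, 3))
(3, 0, R4, (0, 2))
(3, 1, R3, (2, 3))
(3, 2, R3, (2, 3))
(3, 3, R3, (2, 3))
(4, 0, R2, (0, 3))
(4, 0, R3, (2, 3))
(4, 0, R7, (1,))
(4, 0, R7, (2,))
(4, 0, R7, (3,))
(4, 0, R8, (0, 3))
(4, 1, R3, (2, 3))
(4, 2, R3, (2, 3))
(4, 3, R3, (2, 3))
(5, 0, R2, (1, 2))
(5, 0, R3, (2, 3))
(5, 1, R3, (2, 3))
(5, 2, R3, (2, 3))
(5, 3, R3, (2, 3))
(5, 3, R6, (0, 3))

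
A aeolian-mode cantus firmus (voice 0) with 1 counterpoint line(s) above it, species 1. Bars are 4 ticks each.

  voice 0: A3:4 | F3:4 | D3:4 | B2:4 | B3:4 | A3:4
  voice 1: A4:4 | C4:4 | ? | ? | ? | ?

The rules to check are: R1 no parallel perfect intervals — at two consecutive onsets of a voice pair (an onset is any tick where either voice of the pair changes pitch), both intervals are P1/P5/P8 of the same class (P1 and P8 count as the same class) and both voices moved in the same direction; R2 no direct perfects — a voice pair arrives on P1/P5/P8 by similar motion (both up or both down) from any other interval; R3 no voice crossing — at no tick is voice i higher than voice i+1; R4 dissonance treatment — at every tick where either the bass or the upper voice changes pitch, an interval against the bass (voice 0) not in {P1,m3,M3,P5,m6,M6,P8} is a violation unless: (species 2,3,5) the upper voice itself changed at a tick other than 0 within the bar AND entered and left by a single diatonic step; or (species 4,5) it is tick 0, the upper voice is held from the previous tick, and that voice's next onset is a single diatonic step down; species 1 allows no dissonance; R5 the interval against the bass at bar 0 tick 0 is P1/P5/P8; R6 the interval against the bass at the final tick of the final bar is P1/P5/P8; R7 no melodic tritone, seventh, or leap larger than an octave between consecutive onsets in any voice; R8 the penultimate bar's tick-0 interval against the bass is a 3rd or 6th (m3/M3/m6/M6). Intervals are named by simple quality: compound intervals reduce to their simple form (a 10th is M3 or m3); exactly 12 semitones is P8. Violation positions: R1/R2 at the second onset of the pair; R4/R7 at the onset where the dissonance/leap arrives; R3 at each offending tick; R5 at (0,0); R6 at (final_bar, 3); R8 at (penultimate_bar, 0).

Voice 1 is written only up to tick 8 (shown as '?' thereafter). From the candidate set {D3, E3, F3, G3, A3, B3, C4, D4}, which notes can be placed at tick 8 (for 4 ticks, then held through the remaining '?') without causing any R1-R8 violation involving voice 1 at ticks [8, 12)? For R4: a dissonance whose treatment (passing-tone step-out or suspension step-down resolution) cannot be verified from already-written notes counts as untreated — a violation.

D3: violates R2,R7
E3: violates R4
F3: legal
G3: violates R4
A3: violates R1
B3: legal
C4: violates R4
D4: legal

{B3, D4, F3}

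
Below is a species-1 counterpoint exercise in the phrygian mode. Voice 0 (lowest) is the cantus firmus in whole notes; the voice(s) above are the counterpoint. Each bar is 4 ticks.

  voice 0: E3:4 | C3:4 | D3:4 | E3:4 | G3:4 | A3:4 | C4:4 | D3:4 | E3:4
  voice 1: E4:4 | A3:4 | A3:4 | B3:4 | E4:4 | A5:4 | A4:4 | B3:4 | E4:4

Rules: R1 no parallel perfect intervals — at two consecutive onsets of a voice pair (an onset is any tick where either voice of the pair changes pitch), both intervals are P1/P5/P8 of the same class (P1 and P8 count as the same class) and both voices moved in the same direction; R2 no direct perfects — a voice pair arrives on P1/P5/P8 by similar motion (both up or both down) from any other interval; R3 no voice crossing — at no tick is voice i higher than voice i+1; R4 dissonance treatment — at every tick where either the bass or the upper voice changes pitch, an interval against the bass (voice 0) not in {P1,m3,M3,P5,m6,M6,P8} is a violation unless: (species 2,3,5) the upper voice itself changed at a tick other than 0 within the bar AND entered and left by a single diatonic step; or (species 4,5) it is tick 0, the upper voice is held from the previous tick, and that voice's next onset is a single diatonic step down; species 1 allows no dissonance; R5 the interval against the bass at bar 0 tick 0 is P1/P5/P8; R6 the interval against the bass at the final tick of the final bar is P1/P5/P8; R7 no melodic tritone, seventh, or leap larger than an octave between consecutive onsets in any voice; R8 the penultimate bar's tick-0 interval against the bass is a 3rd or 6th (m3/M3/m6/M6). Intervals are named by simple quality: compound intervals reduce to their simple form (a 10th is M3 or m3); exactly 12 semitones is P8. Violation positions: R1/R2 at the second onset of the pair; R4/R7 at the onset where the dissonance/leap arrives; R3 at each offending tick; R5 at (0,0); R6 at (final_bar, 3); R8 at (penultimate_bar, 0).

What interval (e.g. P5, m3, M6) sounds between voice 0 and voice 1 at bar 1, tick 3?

M6

voice 0=C3 voice 1=A3 -> M6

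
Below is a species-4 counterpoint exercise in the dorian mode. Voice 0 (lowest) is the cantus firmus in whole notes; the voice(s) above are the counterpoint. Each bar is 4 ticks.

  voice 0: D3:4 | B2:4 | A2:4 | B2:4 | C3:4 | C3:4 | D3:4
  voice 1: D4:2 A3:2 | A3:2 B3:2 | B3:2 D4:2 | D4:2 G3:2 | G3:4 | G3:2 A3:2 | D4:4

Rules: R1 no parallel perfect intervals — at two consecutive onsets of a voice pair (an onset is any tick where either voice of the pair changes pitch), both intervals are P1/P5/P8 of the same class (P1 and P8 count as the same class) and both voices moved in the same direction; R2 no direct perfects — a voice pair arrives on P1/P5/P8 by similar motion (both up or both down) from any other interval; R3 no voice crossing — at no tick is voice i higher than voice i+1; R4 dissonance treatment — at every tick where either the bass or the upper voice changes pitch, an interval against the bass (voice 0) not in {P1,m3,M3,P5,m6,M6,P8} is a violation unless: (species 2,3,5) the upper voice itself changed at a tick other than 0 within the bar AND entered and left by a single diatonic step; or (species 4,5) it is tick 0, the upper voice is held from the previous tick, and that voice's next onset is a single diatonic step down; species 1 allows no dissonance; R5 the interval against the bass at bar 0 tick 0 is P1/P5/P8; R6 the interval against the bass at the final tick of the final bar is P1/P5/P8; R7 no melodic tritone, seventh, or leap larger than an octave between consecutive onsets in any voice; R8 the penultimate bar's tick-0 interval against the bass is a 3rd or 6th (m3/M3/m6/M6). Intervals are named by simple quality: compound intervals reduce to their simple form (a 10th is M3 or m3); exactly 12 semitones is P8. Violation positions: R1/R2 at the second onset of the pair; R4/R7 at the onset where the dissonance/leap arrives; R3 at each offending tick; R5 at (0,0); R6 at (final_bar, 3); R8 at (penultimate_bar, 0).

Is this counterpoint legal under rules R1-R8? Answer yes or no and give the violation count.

No (5 violations)

bar 0: v0=D3 v1=D4 (P8)
bar 1: v0=B2 v1=A3 (m7)
bar 2: v0=A2 v1=B3 (M2)
bar 3: v0=B2 v1=D4 (m3)
bar 4: v0=C3 v1=G3 (P5)
bar 5: v0=C3 v1=G3 (P5)
bar 6: v0=D3 v1=D4 (P8)
  R4 @ bar1.0: B2/A3 m7 untreated
  R4 @ bar2.0: A2/B3 M2 untreated
  R4 @ bar2.2: A2/D4 P4 untreated
  R8 @ bar5.0: penult P5 not 3rd/6th
  R2 @ bar6.0: C3/A3 M6 -> D3/D4 P8 similar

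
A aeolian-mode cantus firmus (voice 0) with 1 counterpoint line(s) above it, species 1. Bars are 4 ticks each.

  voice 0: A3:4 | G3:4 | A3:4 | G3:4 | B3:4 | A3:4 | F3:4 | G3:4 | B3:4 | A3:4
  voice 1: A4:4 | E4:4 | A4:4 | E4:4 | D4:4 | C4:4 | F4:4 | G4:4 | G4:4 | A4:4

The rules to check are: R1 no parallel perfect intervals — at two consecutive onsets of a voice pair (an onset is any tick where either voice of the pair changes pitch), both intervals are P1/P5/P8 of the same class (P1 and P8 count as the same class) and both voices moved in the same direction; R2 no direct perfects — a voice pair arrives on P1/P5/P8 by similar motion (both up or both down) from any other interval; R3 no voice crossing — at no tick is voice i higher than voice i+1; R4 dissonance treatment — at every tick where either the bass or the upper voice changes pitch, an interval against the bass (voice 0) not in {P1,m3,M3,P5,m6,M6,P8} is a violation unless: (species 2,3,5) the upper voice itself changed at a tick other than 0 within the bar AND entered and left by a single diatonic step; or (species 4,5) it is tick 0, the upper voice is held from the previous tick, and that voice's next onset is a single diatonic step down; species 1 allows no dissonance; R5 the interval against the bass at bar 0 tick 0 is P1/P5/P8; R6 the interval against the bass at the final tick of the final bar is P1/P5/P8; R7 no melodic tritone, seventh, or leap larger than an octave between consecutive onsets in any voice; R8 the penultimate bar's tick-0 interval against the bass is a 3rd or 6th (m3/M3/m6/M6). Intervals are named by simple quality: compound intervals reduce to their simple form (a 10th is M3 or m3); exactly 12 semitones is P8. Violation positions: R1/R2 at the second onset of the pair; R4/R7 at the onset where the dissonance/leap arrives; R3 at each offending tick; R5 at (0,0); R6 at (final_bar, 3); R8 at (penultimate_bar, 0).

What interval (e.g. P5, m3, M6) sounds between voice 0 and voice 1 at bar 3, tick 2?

voice 0=G3 voice 1=E4 -> M6

M6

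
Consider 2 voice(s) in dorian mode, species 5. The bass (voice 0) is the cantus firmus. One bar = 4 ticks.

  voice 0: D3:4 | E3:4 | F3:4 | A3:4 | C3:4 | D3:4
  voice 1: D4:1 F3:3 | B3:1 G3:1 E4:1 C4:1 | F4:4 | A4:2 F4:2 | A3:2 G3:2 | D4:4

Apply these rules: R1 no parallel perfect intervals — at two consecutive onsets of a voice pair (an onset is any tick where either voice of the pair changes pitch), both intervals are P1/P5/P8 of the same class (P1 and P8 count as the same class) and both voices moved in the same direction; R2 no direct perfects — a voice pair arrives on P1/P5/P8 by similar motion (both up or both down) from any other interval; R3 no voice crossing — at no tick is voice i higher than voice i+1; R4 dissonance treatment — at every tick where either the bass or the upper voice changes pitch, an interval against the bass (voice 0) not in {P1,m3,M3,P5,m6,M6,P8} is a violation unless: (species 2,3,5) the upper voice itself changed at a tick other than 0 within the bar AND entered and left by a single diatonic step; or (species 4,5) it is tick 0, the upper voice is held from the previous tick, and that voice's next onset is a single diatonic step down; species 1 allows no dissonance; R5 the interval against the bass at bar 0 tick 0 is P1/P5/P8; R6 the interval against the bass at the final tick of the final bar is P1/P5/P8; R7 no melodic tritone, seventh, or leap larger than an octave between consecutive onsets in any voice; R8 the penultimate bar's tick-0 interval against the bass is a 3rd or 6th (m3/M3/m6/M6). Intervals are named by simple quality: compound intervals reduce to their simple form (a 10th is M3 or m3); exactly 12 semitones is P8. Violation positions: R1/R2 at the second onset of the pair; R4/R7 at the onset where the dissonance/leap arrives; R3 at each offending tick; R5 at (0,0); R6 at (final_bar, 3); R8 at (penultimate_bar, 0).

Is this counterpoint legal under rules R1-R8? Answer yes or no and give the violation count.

bar 0: v0=D3 v1=D4 (P8)
bar 1: v0=E3 v1=B3 (P5)
bar 2: v0=F3 v1=F4 (P8)
bar 3: v0=A3 v1=A4 (P8)
bar 4: v0=C3 v1=A3 (M6)
bar 5: v0=D3 v1=D4 (P8)
  R2 @ bar1.0: D3/F3 m3 -> E3/B3 P5 similar
  R7 @ bar1.0: F3->B3 leap 6st
  R2 @ bar2.0: E3/C4 m6 -> F3/F4 P8 similar
  R1 @ bar3.0: F3/F4 P8 -> A3/A4 P8 similar
  R2 @ bar5.0: C3/G3 P5 -> D3/D4 P8 similar

No (5 violations)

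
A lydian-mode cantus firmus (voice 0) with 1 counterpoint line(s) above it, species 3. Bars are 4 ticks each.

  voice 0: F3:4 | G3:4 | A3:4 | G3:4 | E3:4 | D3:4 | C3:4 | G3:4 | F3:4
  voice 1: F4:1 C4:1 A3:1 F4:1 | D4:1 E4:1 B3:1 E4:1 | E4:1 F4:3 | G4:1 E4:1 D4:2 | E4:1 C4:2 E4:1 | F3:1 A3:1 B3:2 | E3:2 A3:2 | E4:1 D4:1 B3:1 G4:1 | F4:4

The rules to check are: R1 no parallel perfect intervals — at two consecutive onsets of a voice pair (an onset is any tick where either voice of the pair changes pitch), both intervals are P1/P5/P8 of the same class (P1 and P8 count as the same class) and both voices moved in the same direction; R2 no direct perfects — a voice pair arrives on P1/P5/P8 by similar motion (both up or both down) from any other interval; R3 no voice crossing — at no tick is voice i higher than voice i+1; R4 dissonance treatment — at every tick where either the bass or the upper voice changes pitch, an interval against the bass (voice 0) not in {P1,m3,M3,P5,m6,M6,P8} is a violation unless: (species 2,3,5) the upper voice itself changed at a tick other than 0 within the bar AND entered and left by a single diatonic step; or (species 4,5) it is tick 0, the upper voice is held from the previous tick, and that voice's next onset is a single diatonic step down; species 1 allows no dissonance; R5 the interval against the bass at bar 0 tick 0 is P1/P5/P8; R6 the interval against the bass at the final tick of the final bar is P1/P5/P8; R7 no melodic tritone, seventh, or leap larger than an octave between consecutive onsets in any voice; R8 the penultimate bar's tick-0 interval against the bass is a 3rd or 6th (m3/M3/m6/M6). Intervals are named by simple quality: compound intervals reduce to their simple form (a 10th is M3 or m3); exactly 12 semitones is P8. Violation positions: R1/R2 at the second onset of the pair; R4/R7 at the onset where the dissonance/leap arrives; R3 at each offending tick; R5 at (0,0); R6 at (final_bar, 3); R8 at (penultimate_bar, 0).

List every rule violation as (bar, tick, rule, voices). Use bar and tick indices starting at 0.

bar 0: v0=F3 v1=F4 downbeat P8
bar 1: v0=G3 v1=D4 downbeat P5
bar 2: v0=A3 v1=E4 downbeat P5
bar 3: v0=G3 v1=G4 downbeat P8
bar 4: v0=E3 v1=E4 downbeat P8
bar 5: v0=D3 v1=F3 downbeat m3
bar 6: v0=C3 v1=E3 downbeat M3
bar 7: v0=G3 v1=E4 downbeat M6
bar 8: v0=F3 v1=F4 downbeat P8
  -> R7 @ bar 5 tick 0 v(1,): E4->F3 leap 11st
  -> R1 @ bar 8 tick 0 v(0, 1): G3/G4 P8 -> F3/F4 P8 similar

(5, 0, R7, (1,))
(8, 0, R1, (0, 1))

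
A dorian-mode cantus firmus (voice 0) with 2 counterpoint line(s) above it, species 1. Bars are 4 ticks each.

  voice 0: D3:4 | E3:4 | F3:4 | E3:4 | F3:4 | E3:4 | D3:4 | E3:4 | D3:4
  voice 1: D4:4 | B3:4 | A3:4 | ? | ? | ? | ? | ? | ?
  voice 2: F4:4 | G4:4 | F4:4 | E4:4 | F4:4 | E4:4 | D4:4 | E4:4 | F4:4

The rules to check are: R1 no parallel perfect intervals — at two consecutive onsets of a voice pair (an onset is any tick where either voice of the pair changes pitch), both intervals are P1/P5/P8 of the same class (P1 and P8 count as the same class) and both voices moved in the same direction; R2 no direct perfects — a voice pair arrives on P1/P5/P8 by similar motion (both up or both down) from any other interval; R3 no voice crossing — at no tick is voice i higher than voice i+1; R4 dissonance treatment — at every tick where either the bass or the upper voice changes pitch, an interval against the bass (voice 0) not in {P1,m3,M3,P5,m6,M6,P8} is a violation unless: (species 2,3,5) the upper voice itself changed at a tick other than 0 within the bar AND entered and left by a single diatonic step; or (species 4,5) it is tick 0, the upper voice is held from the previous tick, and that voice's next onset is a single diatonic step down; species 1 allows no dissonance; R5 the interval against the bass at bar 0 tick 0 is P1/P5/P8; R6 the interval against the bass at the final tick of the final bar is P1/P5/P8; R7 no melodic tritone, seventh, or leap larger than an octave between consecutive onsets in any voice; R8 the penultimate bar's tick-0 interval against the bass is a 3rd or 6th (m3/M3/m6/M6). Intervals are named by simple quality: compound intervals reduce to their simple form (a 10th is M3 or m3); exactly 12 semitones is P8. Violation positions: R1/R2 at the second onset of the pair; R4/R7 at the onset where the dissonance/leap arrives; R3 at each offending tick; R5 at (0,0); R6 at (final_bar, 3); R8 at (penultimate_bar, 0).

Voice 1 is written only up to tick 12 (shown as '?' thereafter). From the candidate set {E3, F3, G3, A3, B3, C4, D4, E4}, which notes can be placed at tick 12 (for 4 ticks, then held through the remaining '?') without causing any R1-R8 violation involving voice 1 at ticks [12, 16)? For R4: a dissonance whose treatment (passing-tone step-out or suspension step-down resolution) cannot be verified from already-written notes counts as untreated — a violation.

{B3, C4, E4, G3}

E3: violates R2
F3: violates R4
G3: legal
A3: violates R4
B3: legal
C4: legal
D4: violates R4
E4: legal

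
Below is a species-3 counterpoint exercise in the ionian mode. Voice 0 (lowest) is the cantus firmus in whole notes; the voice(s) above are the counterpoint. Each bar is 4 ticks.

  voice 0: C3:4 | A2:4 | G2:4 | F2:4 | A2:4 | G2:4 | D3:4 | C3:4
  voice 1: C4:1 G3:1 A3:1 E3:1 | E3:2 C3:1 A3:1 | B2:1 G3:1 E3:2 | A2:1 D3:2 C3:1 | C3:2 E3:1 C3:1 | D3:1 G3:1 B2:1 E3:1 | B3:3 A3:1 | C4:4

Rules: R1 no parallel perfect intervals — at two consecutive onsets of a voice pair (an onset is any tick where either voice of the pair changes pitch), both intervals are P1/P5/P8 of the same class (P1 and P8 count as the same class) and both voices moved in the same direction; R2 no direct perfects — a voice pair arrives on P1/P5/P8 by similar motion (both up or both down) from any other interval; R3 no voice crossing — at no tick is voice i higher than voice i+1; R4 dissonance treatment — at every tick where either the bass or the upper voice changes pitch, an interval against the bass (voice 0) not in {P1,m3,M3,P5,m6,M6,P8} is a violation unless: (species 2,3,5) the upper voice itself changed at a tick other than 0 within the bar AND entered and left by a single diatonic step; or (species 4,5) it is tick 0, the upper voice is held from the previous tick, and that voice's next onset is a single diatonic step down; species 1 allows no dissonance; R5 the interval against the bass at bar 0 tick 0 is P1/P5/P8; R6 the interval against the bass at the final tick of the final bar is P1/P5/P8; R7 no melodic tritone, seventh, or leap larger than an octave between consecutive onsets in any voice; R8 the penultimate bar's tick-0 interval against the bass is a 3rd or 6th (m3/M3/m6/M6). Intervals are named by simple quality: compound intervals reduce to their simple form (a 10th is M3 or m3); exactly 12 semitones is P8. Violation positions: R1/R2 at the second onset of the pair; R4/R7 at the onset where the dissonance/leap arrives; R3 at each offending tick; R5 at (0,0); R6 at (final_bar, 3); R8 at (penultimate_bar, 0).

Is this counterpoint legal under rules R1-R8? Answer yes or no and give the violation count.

bar 0: v0=C3 v1=C4 (P8)
bar 1: v0=A2 v1=E3 (P5)
bar 2: v0=G2 v1=B2 (M3)
bar 3: v0=F2 v1=A2 (M3)
bar 4: v0=A2 v1=C3 (m3)
bar 5: v0=G2 v1=D3 (P5)
bar 6: v0=D3 v1=B3 (M6)
bar 7: v0=C3 v1=C4 (P8)
  R7 @ bar2.0: A3->B2 leap 10st

No (1 violations)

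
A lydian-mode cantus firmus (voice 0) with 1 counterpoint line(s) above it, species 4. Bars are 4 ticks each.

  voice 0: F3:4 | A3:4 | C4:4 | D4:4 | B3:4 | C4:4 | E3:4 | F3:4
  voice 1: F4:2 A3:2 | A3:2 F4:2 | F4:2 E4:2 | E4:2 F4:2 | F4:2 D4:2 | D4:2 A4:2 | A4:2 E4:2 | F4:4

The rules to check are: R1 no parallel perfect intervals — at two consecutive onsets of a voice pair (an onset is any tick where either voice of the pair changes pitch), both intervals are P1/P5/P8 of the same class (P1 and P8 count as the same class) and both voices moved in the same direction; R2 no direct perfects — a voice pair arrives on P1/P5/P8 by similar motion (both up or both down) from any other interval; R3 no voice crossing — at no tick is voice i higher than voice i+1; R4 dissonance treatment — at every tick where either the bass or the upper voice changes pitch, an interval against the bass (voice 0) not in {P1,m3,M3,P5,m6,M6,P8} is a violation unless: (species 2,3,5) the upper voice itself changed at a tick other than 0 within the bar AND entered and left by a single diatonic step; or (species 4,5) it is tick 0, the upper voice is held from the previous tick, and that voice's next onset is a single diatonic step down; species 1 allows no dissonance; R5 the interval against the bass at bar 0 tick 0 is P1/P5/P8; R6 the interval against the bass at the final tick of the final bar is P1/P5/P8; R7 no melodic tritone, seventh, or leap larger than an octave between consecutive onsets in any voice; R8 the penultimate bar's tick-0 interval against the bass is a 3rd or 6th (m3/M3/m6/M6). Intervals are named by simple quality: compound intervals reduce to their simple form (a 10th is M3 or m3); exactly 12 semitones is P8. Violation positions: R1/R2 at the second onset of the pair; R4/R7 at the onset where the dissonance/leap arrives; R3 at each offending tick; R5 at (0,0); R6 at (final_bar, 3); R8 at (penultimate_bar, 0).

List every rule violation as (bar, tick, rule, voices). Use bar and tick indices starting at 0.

bar 0: v0=F3 v1=F4 downbeat P8
bar 1: v0=A3 v1=A3 downbeat P1
bar 2: v0=C4 v1=F4 downbeat P4
bar 3: v0=D4 v1=E4 downbeat M2
bar 4: v0=B3 v1=F4 downbeat TT
bar 5: v0=C4 v1=D4 downbeat M2
bar 6: v0=E3 v1=A4 downbeat P4
bar 7: v0=F3 v1=F4 downbeat P8
  -> R4 @ bar 3 tick 0 v(0, 1): D4/E4 M2 untreated
  -> R4 @ bar 4 tick 0 v(0, 1): B3/F4 TT untreated
  -> R4 @ bar 5 tick 0 v(0, 1): C4/D4 M2 untreated
  -> R4 @ bar 6 tick 0 v(0, 1): E3/A4 P4 untreated
  -> R8 @ bar 6 tick 0 v(0, 1): penult P4 not 3rd/6th
  -> R1 @ bar 7 tick 0 v(0, 1): E3/E4 P8 -> F3/F4 P8 similar

(3, 0, R4, (0, 1))
(4, 0, R4, (0, 1))
(5, 0, R4, (0, 1))
(6, 0, R4, (0, 1))
(6, 0, R8, (0, 1))
(7, 0, R1, (0, 1))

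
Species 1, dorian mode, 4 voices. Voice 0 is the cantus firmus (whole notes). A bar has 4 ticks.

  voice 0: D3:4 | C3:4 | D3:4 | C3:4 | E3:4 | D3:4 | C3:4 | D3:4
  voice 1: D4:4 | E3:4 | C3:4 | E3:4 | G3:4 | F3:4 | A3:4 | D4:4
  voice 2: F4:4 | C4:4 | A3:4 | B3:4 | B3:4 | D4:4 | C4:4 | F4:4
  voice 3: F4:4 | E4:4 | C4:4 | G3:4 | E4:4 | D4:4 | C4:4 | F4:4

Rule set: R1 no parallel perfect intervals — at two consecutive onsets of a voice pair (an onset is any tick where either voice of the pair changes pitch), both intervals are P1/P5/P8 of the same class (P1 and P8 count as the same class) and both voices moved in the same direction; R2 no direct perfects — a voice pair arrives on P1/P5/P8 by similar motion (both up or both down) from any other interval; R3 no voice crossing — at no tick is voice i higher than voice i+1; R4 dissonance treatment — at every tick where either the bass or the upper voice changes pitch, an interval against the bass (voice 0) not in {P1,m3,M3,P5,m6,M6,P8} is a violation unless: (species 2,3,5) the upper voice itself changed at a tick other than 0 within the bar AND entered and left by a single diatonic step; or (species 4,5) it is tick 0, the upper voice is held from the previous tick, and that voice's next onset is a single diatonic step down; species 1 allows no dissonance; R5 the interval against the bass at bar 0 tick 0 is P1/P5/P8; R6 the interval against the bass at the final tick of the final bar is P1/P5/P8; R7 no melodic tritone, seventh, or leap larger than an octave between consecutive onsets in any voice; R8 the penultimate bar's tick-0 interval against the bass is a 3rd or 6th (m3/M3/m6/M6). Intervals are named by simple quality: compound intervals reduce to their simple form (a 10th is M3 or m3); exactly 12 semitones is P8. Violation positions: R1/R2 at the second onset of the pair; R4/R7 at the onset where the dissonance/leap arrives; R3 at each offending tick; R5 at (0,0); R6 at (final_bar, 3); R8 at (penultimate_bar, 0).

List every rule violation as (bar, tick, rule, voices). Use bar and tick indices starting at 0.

(0, 0, R5, (0, 2))
(0, 0, R5, (0, 3))
(1, 0, R2, (0, 2))
(1, 0, R2, (1, 3))
(1, 0, R7, (1,))
(2, 0, R1, (1, 3))
(2, 0, R3, (0, 1))
(2, 0, R4, (0, 1))
(2, 0, R4, (0, 3))
(2, 1, R3, (0, 1))
(2, 2, R3, (0, 1))
(2, 3, R3, (0, 1))
(3, 0, R2, (0, 3))
(3, 0, R2, (1, 2))
(3, 0, R3, (2, 3))
(3, 0, R4, (0, 2))
(3, 1, R3, (2, 3))
(3, 2, R3, (2, 3))
(3, 3, R3, (2, 3))
(4, 0, R2, (0, 3))
(5, 0, R1, (0, 3))
(6, 0, R1, (0, 2))
(6, 0, R1, (0, 3))
(6, 0, R1, (2, 3))
(6, 0, R8, (0, 2))
(6, 0, R8, (0, 3))
(7, 0, R1, (2, 3))
(7, 0, R2, (0, 1))
(7, 3, R6, (0, 2))
(7, 3, R6, (0, 3))

bar 0: v0=D3 v1=D4 v2=F4 v3=F4 downbeat m3
bar 1: v0=C3 v1=E3 v2=C4 v3=E4 downbeat M3
bar 2: v0=D3 v1=C3 v2=A3 v3=C4 downbeat m7
bar 3: v0=C3 v1=E3 v2=B3 v3=G3 downbeat P5
bar 4: v0=E3 v1=G3 v2=B3 v3=E4 downbeat P8
bar 5: v0=D3 v1=F3 v2=D4 v3=D4 downbeat P8
bar 6: v0=C3 v1=A3 v2=C4 v3=C4 downbeat P8
bar 7: v0=D3 v1=D4 v2=F4 v3=F4 downbeat m3
  -> R5 @ bar 0 tick 0 v(0, 2): opens on m3
  -> R5 @ bar 0 tick 0 v(0, 3): opens on m3
  -> R2 @ bar 1 tick 0 v(0, 2): D3/F4 m3 -> C3/C4 P8 similar
  -> R2 @ bar 1 tick 0 v(1, 3): D4/F4 m3 -> E3/E4 P8 similar
  -> R7 @ bar 1 tick 0 v(1,): D4->E3 leap 10st
  -> R1 @ bar 2 tick 0 v(1, 3): E3/E4 P8 -> C3/C4 P8 similar
  -> R3 @ bar 2 tick 0 v(0, 1): D3 above C3
  -> R4 @ bar 2 tick 0 v(0, 1): D3/C3 M2 untreated
  -> R4 @ bar 2 tick 0 v(0, 3): D3/C4 m7 untreated
  -> R3 @ bar 2 tick 1 v(0, 1): D3 above C3
  -> R3 @ bar 2 tick 2 v(0, 1): D3 above C3
  -> R3 @ bar 2 tick 3 v(0, 1): D3 above C3
  -> R2 @ bar 3 tick 0 v(0, 3): D3/C4 m7 -> C3/G3 P5 similar
  -> R2 @ bar 3 tick 0 v(1, 2): C3/A3 M6 -> E3/B3 P5 similar
  -> R3 @ bar 3 tick 0 v(2, 3): B3 above G3
  -> R4 @ bar 3 tick 0 v(0, 2): C3/B3 M7 untreated
  -> R3 @ bar 3 tick 1 v(2, 3): B3 above G3
  -> R3 @ bar 3 tick 2 v(2, 3): B3 above G3
  -> R3 @ bar 3 tick 3 v(2, 3): B3 above G3
  -> R2 @ bar 4 tick 0 v(0, 3): C3/G3 P5 -> E3/E4 P8 similar
  -> R1 @ bar 5 tick 0 v(0, 3): E3/E4 P8 -> D3/D4 P8 similar
  -> R1 @ bar 6 tick 0 v(0, 2): D3/D4 P8 -> C3/C4 P8 similar
  -> R1 @ bar 6 tick 0 v(0, 3): D3/D4 P8 -> C3/C4 P8 similar
  -> R1 @ bar 6 tick 0 v(2, 3): D4/D4 P1 -> C4/C4 P1 similar
  -> R8 @ bar 6 tick 0 v(0, 2): penult P8 not 3rd/6th
  -> R8 @ bar 6 tick 0 v(0, 3): penult P8 not 3rd/6th
  -> R1 @ bar 7 tick 0 v(2, 3): C4/C4 P1 -> F4/F4 P1 similar
  -> R2 @ bar 7 tick 0 v(0, 1): C3/A3 M6 -> D3/D4 P8 similar
  -> R6 @ bar 7 tick 3 v(0, 2): closes on m3
  -> R6 @ bar 7 tick 3 v(0, 3): closes on m3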